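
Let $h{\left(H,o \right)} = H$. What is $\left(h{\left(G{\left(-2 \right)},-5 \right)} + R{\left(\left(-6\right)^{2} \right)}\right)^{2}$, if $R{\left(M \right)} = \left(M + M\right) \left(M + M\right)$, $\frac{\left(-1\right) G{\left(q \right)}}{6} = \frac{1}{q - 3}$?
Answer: $\frac{672157476}{25} \approx 2.6886 \cdot 10^{7}$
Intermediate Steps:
$G{\left(q \right)} = - \frac{6}{-3 + q}$ ($G{\left(q \right)} = - \frac{6}{q - 3} = - \frac{6}{-3 + q}$)
$R{\left(M \right)} = 4 M^{2}$ ($R{\left(M \right)} = 2 M 2 M = 4 M^{2}$)
$\left(h{\left(G{\left(-2 \right)},-5 \right)} + R{\left(\left(-6\right)^{2} \right)}\right)^{2} = \left(- \frac{6}{-3 - 2} + 4 \left(\left(-6\right)^{2}\right)^{2}\right)^{2} = \left(- \frac{6}{-5} + 4 \cdot 36^{2}\right)^{2} = \left(\left(-6\right) \left(- \frac{1}{5}\right) + 4 \cdot 1296\right)^{2} = \left(\frac{6}{5} + 5184\right)^{2} = \left(\frac{25926}{5}\right)^{2} = \frac{672157476}{25}$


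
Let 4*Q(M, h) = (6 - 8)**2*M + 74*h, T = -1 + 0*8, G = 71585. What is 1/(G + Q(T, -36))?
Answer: 1/70918 ≈ 1.4101e-5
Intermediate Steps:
T = -1 (T = -1 + 0 = -1)
Q(M, h) = M + 37*h/2 (Q(M, h) = ((6 - 8)**2*M + 74*h)/4 = ((-2)**2*M + 74*h)/4 = (4*M + 74*h)/4 = M + 37*h/2)
1/(G + Q(T, -36)) = 1/(71585 + (-1 + (37/2)*(-36))) = 1/(71585 + (-1 - 666)) = 1/(71585 - 667) = 1/70918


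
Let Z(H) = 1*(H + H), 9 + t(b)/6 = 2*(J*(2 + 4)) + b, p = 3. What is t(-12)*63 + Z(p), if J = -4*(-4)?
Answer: 64644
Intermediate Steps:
J = 16
t(b) = 1098 + 6*b (t(b) = -54 + 6*(2*(16*(2 + 4)) + b) = -54 + 6*(2*(16*6) + b) = -54 + 6*(2*96 + b) = -54 + 6*(192 + b) = -54 + (1152 + 6*b) = 1098 + 6*b)
Z(H) = 2*H (Z(H) = 1*(2*H) = 2*H)
t(-12)*63 + Z(p) = (1098 + 6*(-12))*63 + 2*3 = (1098 - 72)*63 + 6 = 1026*63 + 6 = 64638 + 6 = 64644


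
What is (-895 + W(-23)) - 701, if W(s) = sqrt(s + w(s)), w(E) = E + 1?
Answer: -1596 + 3*I*sqrt(5) ≈ -1596.0 + 6.7082*I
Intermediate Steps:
w(E) = 1 + E
W(s) = sqrt(1 + 2*s) (W(s) = sqrt(s + (1 + s)) = sqrt(1 + 2*s))
(-895 + W(-23)) - 701 = (-895 + sqrt(1 + 2*(-23))) - 701 = (-895 + sqrt(1 - 46)) - 701 = (-895 + sqrt(-45)) - 701 = (-895 + 3*I*sqrt(5)) - 701 = -1596 + 3*I*sqrt(5)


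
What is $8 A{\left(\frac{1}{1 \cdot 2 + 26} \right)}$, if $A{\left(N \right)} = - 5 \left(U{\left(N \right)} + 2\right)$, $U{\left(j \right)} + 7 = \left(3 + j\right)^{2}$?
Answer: $- \frac{16525}{98} \approx -168.62$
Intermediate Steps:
$U{\left(j \right)} = -7 + \left(3 + j\right)^{2}$
$A{\left(N \right)} = 25 - 5 \left(3 + N\right)^{2}$ ($A{\left(N \right)} = - 5 \left(\left(-7 + \left(3 + N\right)^{2}\right) + 2\right) = - 5 \left(-5 + \left(3 + N\right)^{2}\right) = 25 - 5 \left(3 + N\right)^{2}$)
$8 A{\left(\frac{1}{1 \cdot 2 + 26} \right)} = 8 \left(25 - 5 \left(3 + \frac{1}{1 \cdot 2 + 26}\right)^{2}\right) = 8 \left(25 - 5 \left(3 + \frac{1}{2 + 26}\right)^{2}\right) = 8 \left(25 - 5 \left(3 + \frac{1}{28}\right)^{2}\right) = 8 \left(25 - 5 \left(\frac{85}{28}\right)^{2}\right) = 8 \left(25 - \frac{36125}{784}\right) = 8 \left(- \frac{16525}{784}\right) = - \frac{16525}{98}$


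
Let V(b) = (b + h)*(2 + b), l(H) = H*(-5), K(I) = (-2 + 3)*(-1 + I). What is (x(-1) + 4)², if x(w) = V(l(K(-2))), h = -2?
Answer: 50625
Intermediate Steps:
K(I) = -1 + I (K(I) = 1*(-1 + I) = -1 + I)
l(H) = -5*H
V(b) = (-2 + b)*(2 + b) (V(b) = (b - 2)*(2 + b) = (-2 + b)*(2 + b))
x(w) = 221 (x(w) = -4 + (-5*(-1 - 2))² = -4 + (-5*(-3))² = -4 + 15² = -4 + 225 = 221)
(x(-1) + 4)² = (221 + 4)² = 225² = 50625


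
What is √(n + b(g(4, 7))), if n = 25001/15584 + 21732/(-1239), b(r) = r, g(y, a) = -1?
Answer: 5*I*√1753882835362/1609048 ≈ 4.1153*I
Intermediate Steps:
n = -102565083/6436192 (n = 25001*(1/15584) + 21732*(-1/1239) = 25001/15584 - 7244/413 = -102565083/6436192 ≈ -15.936)
√(n + b(g(4, 7))) = √(-102565083/6436192 - 1) = √(-109001275/6436192) = 5*I*√1753882835362/1609048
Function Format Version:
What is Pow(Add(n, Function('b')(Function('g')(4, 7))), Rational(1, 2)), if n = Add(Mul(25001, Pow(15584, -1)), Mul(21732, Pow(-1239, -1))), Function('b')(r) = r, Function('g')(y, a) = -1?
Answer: Mul(Rational(5, 1609048), I, Pow(1753882835362, Rational(1, 2))) ≈ Mul(4.1153, I)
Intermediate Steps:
n = Rational(-102565083, 6436192) (n = Add(Mul(25001, Rational(1, 15584)), Mul(21732, Rational(-1, 1239))) = Add(Rational(25001, 15584), Rational(-7244, 413)) = Rational(-102565083, 6436192) ≈ -15.936)
Pow(Add(n, Function('b')(Function('g')(4, 7))), Rational(1, 2)) = Pow(Add(Rational(-102565083, 6436192), -1), Rational(1, 2)) = Pow(Rational(-109001275, 6436192), Rational(1, 2)) = Mul(Rational(5, 1609048), I, Pow(1753882835362, Rational(1, 2)))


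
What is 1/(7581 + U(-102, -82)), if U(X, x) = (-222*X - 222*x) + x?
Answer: 1/48347 ≈ 2.0684e-5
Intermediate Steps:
U(X, x) = -222*X - 221*x
1/(7581 + U(-102, -82)) = 1/(7581 + (-222*(-102) - 221*(-82))) = 1/(7581 + (22644 + 18122)) = 1/(7581 + 40766) = 1/48347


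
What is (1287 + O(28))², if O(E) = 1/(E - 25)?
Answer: 14915044/9 ≈ 1.6572e+6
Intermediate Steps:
O(E) = 1/(-25 + E)
(1287 + O(28))² = (1287 + 1/(-25 + 28))² = (1287 + 1/3)² = (1287 + ⅓)² = (3862/3)² = 14915044/9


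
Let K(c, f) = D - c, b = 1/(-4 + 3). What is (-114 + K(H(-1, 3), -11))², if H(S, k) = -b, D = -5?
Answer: 14400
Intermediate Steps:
b = -1 (b = 1/(-1) = -1)
H(S, k) = 1 (H(S, k) = -1*(-1) = 1)
K(c, f) = -5 - c
(-114 + K(H(-1, 3), -11))² = (-114 + (-5 - 1*1))² = (-114 + (-5 - 1))² = (-114 - 6)² = (-120)² = 14400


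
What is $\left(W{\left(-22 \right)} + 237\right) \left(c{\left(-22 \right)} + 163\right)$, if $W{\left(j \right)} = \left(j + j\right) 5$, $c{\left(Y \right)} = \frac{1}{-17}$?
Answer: $2770$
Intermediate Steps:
$c{\left(Y \right)} = - \frac{1}{17}$
$W{\left(j \right)} = 10 j$ ($W{\left(j \right)} = 2 j 5 = 10 j$)
$\left(W{\left(-22 \right)} + 237\right) \left(c{\left(-22 \right)} + 163\right) = \left(10 \left(-22\right) + 237\right) \left(- \frac{1}{17} + 163\right) = \left(-220 + 237\right) \frac{2770}{17} = 17 \cdot \frac{2770}{17} = 2770$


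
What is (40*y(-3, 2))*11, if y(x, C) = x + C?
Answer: -440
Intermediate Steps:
y(x, C) = C + x
(40*y(-3, 2))*11 = (40*(2 - 3))*11 = (40*(-1))*11 = -40*11 = -440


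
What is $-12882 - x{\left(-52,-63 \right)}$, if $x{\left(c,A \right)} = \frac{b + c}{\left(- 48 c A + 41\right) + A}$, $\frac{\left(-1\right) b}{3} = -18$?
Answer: $- \frac{1012976069}{78635} \approx -12882.0$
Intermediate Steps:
$b = 54$ ($b = \left(-3\right) \left(-18\right) = 54$)
$x{\left(c,A \right)} = \frac{54 + c}{41 + A - 48 A c}$ ($x{\left(c,A \right)} = \frac{54 + c}{\left(- 48 c A + 41\right) + A} = \frac{54 + c}{\left(- 48 A c + 41\right) + A} = \frac{54 + c}{\left(41 - 48 A c\right) + A} = \frac{54 + c}{41 + A - 48 A c}$)
$-12882 - x{\left(-52,-63 \right)} = -12882 - \frac{54 - 52}{41 - 63 - \left(-3024\right) \left(-52\right)} = -12882 - \frac{1}{41 - 63 - 157248} \cdot 2 = -12882 - \frac{1}{-157270} \cdot 2 = -12882 - \left(- \frac{1}{157270}\right) 2 = -12882 - - \frac{1}{78635} = -12882 + \frac{1}{78635} = - \frac{1012976069}{78635}$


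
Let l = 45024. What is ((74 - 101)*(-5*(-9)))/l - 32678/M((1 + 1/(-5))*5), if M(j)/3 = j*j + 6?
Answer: -245229077/495264 ≈ -495.15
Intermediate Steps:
M(j) = 18 + 3*j**2 (M(j) = 3*(j*j + 6) = 3*(j**2 + 6) = 3*(6 + j**2) = 18 + 3*j**2)
((74 - 101)*(-5*(-9)))/l - 32678/M((1 + 1/(-5))*5) = ((74 - 101)*(-5*(-9)))/45024 - 32678/(18 + 3*((1 + 1/(-5))*5)**2) = -27*45*(1/45024) - 32678/(18 + 3*((1 - 1/5)*5)**2) = -1215*1/45024 - 32678/(18 + 3*((4/5)*5)**2) = -405/15008 - 32678/(18 + 3*4**2) = -405/15008 - 32678/(18 + 3*16) = -405/15008 - 32678/(18 + 48) = -405/15008 - 32678/66 = -405/15008 - 32678*1/66 = -405/15008 - 16339/33 = -245229077/495264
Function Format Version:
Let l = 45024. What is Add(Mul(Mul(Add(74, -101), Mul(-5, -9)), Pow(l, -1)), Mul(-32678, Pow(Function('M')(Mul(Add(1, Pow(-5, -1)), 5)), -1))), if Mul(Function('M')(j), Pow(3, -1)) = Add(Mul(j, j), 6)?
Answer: Rational(-245229077, 495264) ≈ -495.15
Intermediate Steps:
Function('M')(j) = Add(18, Mul(3, Pow(j, 2))) (Function('M')(j) = Mul(3, Add(Mul(j, j), 6)) = Mul(3, Add(Pow(j, 2), 6)) = Mul(3, Add(6, Pow(j, 2))) = Add(18, Mul(3, Pow(j, 2))))
Add(Mul(Mul(Add(74, -101), Mul(-5, -9)), Pow(l, -1)), Mul(-32678, Pow(Function('M')(Mul(Add(1, Pow(-5, -1)), 5)), -1))) = Add(Mul(Mul(Add(74, -101), Mul(-5, -9)), Pow(45024, -1)), Mul(-32678, Pow(Add(18, Mul(3, Pow(Mul(Add(1, Pow(-5, -1)), 5), 2))), -1))) = Add(Mul(Mul(-27, 45), Rational(1, 45024)), Mul(-32678, Pow(Add(18, Mul(3, Pow(Mul(Add(1, Rational(-1, 5)), 5), 2))), -1))) = Add(Mul(-1215, Rational(1, 45024)), Mul(-32678, Pow(Add(18, Mul(3, Pow(Mul(Rational(4, 5), 5), 2))), -1))) = Add(Rational(-405, 15008), Mul(-32678, Pow(Add(18, Mul(3, Pow(4, 2))), -1))) = Add(Rational(-405, 15008), Mul(-32678, Pow(Add(18, Mul(3, 16)), -1))) = Add(Rational(-405, 15008), Mul(-32678, Pow(Add(18, 48), -1))) = Add(Rational(-405, 15008), Mul(-32678, Pow(66, -1))) = Add(Rational(-405, 15008), Mul(-32678, Rational(1, 66))) = Add(Rational(-405, 15008), Rational(-16339, 33)) = Rational(-245229077, 495264)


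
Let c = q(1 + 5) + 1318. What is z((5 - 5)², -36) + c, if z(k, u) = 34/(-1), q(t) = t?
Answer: 1290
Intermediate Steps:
z(k, u) = -34 (z(k, u) = 34*(-1) = -34)
c = 1324 (c = (1 + 5) + 1318 = 6 + 1318 = 1324)
z((5 - 5)², -36) + c = -34 + 1324 = 1290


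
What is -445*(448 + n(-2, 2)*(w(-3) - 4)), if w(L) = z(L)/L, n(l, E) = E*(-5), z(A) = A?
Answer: -212710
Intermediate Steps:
n(l, E) = -5*E
w(L) = 1 (w(L) = L/L = 1)
-445*(448 + n(-2, 2)*(w(-3) - 4)) = -445*(448 + (-5*2)*(1 - 4)) = -445*(448 - 10*(-3)) = -445*(448 + 30) = -445*478 = -212710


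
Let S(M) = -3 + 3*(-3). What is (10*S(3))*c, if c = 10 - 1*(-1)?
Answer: -1320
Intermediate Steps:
S(M) = -12 (S(M) = -3 - 9 = -12)
c = 11 (c = 10 + 1 = 11)
(10*S(3))*c = (10*(-12))*11 = -120*11 = -1320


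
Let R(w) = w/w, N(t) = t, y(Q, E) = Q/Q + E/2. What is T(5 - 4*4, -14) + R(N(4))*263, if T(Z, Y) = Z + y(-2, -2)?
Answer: 252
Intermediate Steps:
y(Q, E) = 1 + E/2 (y(Q, E) = 1 + E*(1/2) = 1 + E/2)
R(w) = 1
T(Z, Y) = Z (T(Z, Y) = Z + (1 + (1/2)*(-2)) = Z + (1 - 1) = Z + 0 = Z)
T(5 - 4*4, -14) + R(N(4))*263 = (5 - 4*4) + 1*263 = (5 - 16) + 263 = -11 + 263 = 252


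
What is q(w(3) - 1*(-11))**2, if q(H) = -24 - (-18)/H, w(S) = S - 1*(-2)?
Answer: 33489/64 ≈ 523.27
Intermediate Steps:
w(S) = 2 + S (w(S) = S + 2 = 2 + S)
q(H) = -24 + 18/H
q(w(3) - 1*(-11))**2 = (-24 + 18/((2 + 3) - 1*(-11)))**2 = (-24 + 18/(5 + 11))**2 = (-24 + 18/16)**2 = (-24 + 18*(1/16))**2 = (-24 + 9/8)**2 = (-183/8)**2 = 33489/64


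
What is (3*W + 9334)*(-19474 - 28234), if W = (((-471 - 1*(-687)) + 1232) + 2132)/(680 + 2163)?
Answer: -1266518683816/2843 ≈ -4.4549e+8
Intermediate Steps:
W = 3580/2843 (W = (((-471 + 687) + 1232) + 2132)/2843 = ((216 + 1232) + 2132)*(1/2843) = (1448 + 2132)*(1/2843) = 3580*(1/2843) = 3580/2843 ≈ 1.2592)
(3*W + 9334)*(-19474 - 28234) = (3*(3580/2843) + 9334)*(-19474 - 28234) = (10740/2843 + 9334)*(-47708) = (26547302/2843)*(-47708) = -1266518683816/2843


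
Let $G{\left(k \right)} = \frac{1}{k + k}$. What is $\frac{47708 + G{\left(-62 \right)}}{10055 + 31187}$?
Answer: $\frac{5915791}{5114008} \approx 1.1568$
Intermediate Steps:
$G{\left(k \right)} = \frac{1}{2 k}$
$\frac{47708 + G{\left(-62 \right)}}{10055 + 31187} = \frac{47708 + \frac{1}{2 \left(-62\right)}}{10055 + 31187} = \frac{47708 + \frac{1}{2} \left(- \frac{1}{62}\right)}{41242} = \left(47708 - \frac{1}{124}\right) \frac{1}{41242} = \frac{5915791}{124} \cdot \frac{1}{41242} = \frac{5915791}{5114008}$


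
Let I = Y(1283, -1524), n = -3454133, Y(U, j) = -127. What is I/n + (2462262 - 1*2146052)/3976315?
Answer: 2121818229/26669360893 ≈ 0.079560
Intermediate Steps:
I = -127
I/n + (2462262 - 1*2146052)/3976315 = -127/(-3454133) + (2462262 - 1*2146052)/3976315 = -127*(-1/3454133) + (2462262 - 2146052)*(1/3976315) = 127/3454133 + 316210*(1/3976315) = 127/3454133 + 614/7721 = 2121818229/26669360893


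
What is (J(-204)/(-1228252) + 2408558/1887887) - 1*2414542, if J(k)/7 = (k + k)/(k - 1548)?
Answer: -408715276641423912169/169272471797252 ≈ -2.4145e+6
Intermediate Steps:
J(k) = 14*k/(-1548 + k) (J(k) = 7*((k + k)/(k - 1548)) = 7*((2*k)/(-1548 + k)) = 7*(2*k/(-1548 + k)) = 14*k/(-1548 + k))
(J(-204)/(-1228252) + 2408558/1887887) - 1*2414542 = ((14*(-204)/(-1548 - 204))/(-1228252) + 2408558/1887887) - 1*2414542 = ((14*(-204)/(-1752))*(-1/1228252) + 2408558*(1/1887887)) - 2414542 = ((14*(-204)*(-1/1752))*(-1/1228252) + 2408558/1887887) - 2414542 = ((119/73)*(-1/1228252) + 2408558/1887887) - 2414542 = (-119/89662396 + 2408558/1887887) - 2414542 = 215956856526415/169272471797252 - 2414542 = -408715276641423912169/169272471797252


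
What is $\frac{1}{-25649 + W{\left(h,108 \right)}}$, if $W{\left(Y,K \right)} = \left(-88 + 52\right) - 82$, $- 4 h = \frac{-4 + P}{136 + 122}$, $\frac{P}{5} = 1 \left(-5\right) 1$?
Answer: $- \frac{1}{25767} \approx -3.8809 \cdot 10^{-5}$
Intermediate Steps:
$P = -25$ ($P = 5 \cdot 1 \left(-5\right) 1 = 5 \left(\left(-5\right) 1\right) = 5 \left(-5\right) = -25$)
$h = \frac{29}{1032}$ ($h = - \frac{\left(-4 - 25\right) \frac{1}{136 + 122}}{4} = - \frac{\left(-29\right) \frac{1}{258}}{4} = \left(- \frac{1}{4}\right) \left(- \frac{29}{258}\right) = \frac{29}{1032} \approx 0.028101$)
$W{\left(Y,K \right)} = -118$ ($W{\left(Y,K \right)} = -36 - 82 = -118$)
$\frac{1}{-25649 + W{\left(h,108 \right)}} = \frac{1}{-25649 - 118} = \frac{1}{-25767} = - \frac{1}{25767}$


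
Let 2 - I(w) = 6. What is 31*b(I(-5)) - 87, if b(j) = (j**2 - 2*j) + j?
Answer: 533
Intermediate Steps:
I(w) = -4 (I(w) = 2 - 1*6 = 2 - 6 = -4)
b(j) = j**2 - j
31*b(I(-5)) - 87 = 31*(-4*(-1 - 4)) - 87 = 31*(-4*(-5)) - 87 = 31*20 - 87 = 620 - 87 = 533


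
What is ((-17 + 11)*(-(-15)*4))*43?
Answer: -15480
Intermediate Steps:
((-17 + 11)*(-(-15)*4))*43 = -(-18)*(-20)*43 = -6*60*43 = -360*43 = -15480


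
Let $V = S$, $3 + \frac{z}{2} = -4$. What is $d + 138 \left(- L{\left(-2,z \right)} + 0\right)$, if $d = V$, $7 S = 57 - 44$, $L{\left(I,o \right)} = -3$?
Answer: $\frac{2911}{7} \approx 415.86$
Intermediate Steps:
$z = -14$ ($z = -6 + 2 \left(-4\right) = -6 - 8 = -14$)
$S = \frac{13}{7}$ ($S = \frac{57 - 44}{7} = \frac{1}{7} \cdot 13 = \frac{13}{7} \approx 1.8571$)
$V = \frac{13}{7} \approx 1.8571$
$d = \frac{13}{7} \approx 1.8571$
$d + 138 \left(- L{\left(-2,z \right)} + 0\right) = \frac{13}{7} + 138 \left(\left(-1\right) \left(-3\right) + 0\right) = \frac{13}{7} + 138 \left(3 + 0\right) = \frac{13}{7} + 138 \cdot 3 = \frac{13}{7} + 414 = \frac{2911}{7}$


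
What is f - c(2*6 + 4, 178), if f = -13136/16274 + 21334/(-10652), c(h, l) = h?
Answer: -815181139/43337662 ≈ -18.810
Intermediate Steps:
f = -121778547/43337662 (f = -13136*1/16274 + 21334*(-1/10652) = -6568/8137 - 10667/5326 = -121778547/43337662 ≈ -2.8100)
f - c(2*6 + 4, 178) = -121778547/43337662 - (2*6 + 4) = -121778547/43337662 - (12 + 4) = -121778547/43337662 - 1*16 = -121778547/43337662 - 16 = -815181139/43337662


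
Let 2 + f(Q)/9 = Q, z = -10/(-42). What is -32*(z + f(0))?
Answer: 11936/21 ≈ 568.38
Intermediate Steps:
z = 5/21 (z = -10*(-1/42) = 5/21 ≈ 0.23810)
f(Q) = -18 + 9*Q
-32*(z + f(0)) = -32*(5/21 + (-18 + 9*0)) = -32*(5/21 + (-18 + 0)) = -32*(5/21 - 18) = -32*(-373/21) = 11936/21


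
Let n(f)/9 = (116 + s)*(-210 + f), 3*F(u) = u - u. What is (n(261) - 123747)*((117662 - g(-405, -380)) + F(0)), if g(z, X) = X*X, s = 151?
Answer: 31925172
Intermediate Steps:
F(u) = 0 (F(u) = (u - u)/3 = (⅓)*0 = 0)
g(z, X) = X²
n(f) = -504630 + 2403*f (n(f) = 9*((116 + 151)*(-210 + f)) = 9*(267*(-210 + f)) = 9*(-56070 + 267*f) = -504630 + 2403*f)
(n(261) - 123747)*((117662 - g(-405, -380)) + F(0)) = ((-504630 + 2403*261) - 123747)*((117662 - 1*(-380)²) + 0) = ((-504630 + 627183) - 123747)*((117662 - 1*144400) + 0) = (122553 - 123747)*((117662 - 144400) + 0) = -1194*(-26738 + 0) = -1194*(-26738) = 31925172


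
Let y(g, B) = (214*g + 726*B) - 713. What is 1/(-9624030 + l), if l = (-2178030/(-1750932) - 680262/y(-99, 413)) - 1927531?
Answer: -81108714858/936932364935964007 ≈ -8.6568e-8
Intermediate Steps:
y(g, B) = -713 + 214*g + 726*B
l = -156339659881126267/81108714858 (l = (-2178030/(-1750932) - 680262/(-713 + 214*(-99) + 726*413)) - 1927531 = (-2178030*(-1/1750932) - 680262/(-713 - 21186 + 299838)) - 1927531 = (363005/291822 - 680262/277939) - 1927531 = -97622170669/81108714858 - 1927531 = -156339659881126267/81108714858 ≈ -1.9275e+6)
1/(-9624030 + l) = 1/(-9624030 - 156339659881126267/81108714858) = 1/(-936932364935964007/81108714858) = -81108714858/936932364935964007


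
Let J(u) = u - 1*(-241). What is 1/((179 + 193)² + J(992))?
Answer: 1/139617 ≈ 7.1625e-6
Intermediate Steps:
J(u) = 241 + u (J(u) = u + 241 = 241 + u)
1/((179 + 193)² + J(992)) = 1/((179 + 193)² + (241 + 992)) = 1/(372² + 1233) = 1/(138384 + 1233) = 1/139617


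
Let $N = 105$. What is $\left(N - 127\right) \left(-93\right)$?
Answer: $2046$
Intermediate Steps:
$\left(N - 127\right) \left(-93\right) = \left(105 - 127\right) \left(-93\right) = \left(-22\right) \left(-93\right) = 2046$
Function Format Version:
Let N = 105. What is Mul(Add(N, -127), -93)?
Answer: 2046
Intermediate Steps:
Mul(Add(N, -127), -93) = Mul(Add(105, -127), -93) = Mul(-22, -93) = 2046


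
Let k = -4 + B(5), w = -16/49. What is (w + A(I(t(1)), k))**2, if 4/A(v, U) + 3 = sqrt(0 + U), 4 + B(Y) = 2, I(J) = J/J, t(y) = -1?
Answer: 16*(488*sqrt(6) + 3625*I)/(7203*(I + 2*sqrt(6))) ≈ 0.8424 + 1.4717*I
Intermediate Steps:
I(J) = 1
w = -16/49 (w = -16*1/49 = -16/49 ≈ -0.32653)
B(Y) = -2 (B(Y) = -4 + 2 = -2)
k = -6 (k = -4 - 2 = -6)
A(v, U) = 4/(-3 + sqrt(U)) (A(v, U) = 4/(-3 + sqrt(0 + U)) = 4/(-3 + sqrt(U)))
(w + A(I(t(1)), k))**2 = (-16/49 + 4/(-3 + sqrt(-6)))**2 = (-16/49 + 4/(-3 + I*sqrt(6)))**2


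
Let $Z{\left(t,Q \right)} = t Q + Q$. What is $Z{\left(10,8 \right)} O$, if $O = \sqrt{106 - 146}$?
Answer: $176 i \sqrt{10} \approx 556.56 i$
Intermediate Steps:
$Z{\left(t,Q \right)} = Q + Q t$ ($Z{\left(t,Q \right)} = Q t + Q = Q + Q t$)
$O = 2 i \sqrt{10}$ ($O = \sqrt{-40} = 2 i \sqrt{10} \approx 6.3246 i$)
$Z{\left(10,8 \right)} O = 8 \left(1 + 10\right) 2 i \sqrt{10} = 8 \cdot 11 \cdot 2 i \sqrt{10} = 88 \cdot 2 i \sqrt{10} = 176 i \sqrt{10}$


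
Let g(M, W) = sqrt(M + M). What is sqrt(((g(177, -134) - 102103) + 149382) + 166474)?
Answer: sqrt(213753 + sqrt(354)) ≈ 462.35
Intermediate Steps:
g(M, W) = sqrt(2)*sqrt(M) (g(M, W) = sqrt(2*M) = sqrt(2)*sqrt(M))
sqrt(((g(177, -134) - 102103) + 149382) + 166474) = sqrt(((sqrt(2)*sqrt(177) - 102103) + 149382) + 166474) = sqrt(((sqrt(354) - 102103) + 149382) + 166474) = sqrt(((-102103 + sqrt(354)) + 149382) + 166474) = sqrt((47279 + sqrt(354)) + 166474) = sqrt(213753 + sqrt(354))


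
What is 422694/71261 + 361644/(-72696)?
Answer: 413087495/431699138 ≈ 0.95689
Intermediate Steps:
422694/71261 + 361644/(-72696) = 422694*(1/71261) + 361644*(-1/72696) = 422694/71261 - 30137/6058 = 413087495/431699138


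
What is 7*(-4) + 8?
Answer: -20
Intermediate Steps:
7*(-4) + 8 = -28 + 8 = -20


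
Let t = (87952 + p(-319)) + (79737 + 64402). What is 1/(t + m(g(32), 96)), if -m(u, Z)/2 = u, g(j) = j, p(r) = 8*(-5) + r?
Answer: 1/231668 ≈ 4.3165e-6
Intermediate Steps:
p(r) = -40 + r
m(u, Z) = -2*u
t = 231732 (t = (87952 + (-40 - 319)) + (79737 + 64402) = (87952 - 359) + 144139 = 87593 + 144139 = 231732)
1/(t + m(g(32), 96)) = 1/(231732 - 2*32) = 1/(231732 - 64) = 1/231668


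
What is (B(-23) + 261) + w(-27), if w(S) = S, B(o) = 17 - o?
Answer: 274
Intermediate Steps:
(B(-23) + 261) + w(-27) = ((17 - 1*(-23)) + 261) - 27 = ((17 + 23) + 261) - 27 = (40 + 261) - 27 = 301 - 27 = 274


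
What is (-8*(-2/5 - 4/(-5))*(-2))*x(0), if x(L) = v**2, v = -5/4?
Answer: 10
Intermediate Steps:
v = -5/4 (v = -5*1/4 = -5/4 ≈ -1.2500)
x(L) = 25/16 (x(L) = (-5/4)**2 = 25/16)
(-8*(-2/5 - 4/(-5))*(-2))*x(0) = -8*(-2/5 - 4/(-5))*(-2)*(25/16) = -8*(-2*1/5 - 4*(-1/5))*(-2)*(25/16) = -8*(-2/5 + 4/5)*(-2)*(25/16) = -16*(-2)/5*(25/16) = -8*(-4/5)*(25/16) = (32/5)*(25/16) = 10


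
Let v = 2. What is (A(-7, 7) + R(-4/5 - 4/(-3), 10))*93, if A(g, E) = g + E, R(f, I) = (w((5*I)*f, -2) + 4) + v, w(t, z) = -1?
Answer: 465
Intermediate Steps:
R(f, I) = 5 (R(f, I) = (-1 + 4) + 2 = 3 + 2 = 5)
A(g, E) = E + g
(A(-7, 7) + R(-4/5 - 4/(-3), 10))*93 = ((7 - 7) + 5)*93 = (0 + 5)*93 = 5*93 = 465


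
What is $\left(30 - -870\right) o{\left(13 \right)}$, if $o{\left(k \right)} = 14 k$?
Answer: $163800$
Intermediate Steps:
$\left(30 - -870\right) o{\left(13 \right)} = \left(30 - -870\right) 14 \cdot 13 = \left(30 + 870\right) 182 = 900 \cdot 182 = 163800$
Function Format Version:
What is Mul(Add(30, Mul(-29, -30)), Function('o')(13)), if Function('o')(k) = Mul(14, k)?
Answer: 163800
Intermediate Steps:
Mul(Add(30, Mul(-29, -30)), Function('o')(13)) = Mul(Add(30, Mul(-29, -30)), Mul(14, 13)) = Mul(Add(30, 870), 182) = Mul(900, 182) = 163800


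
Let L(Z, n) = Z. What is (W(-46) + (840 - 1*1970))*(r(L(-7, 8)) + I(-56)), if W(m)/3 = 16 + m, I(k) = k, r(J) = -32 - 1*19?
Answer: 130540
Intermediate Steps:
r(J) = -51 (r(J) = -32 - 19 = -51)
W(m) = 48 + 3*m (W(m) = 3*(16 + m) = 48 + 3*m)
(W(-46) + (840 - 1*1970))*(r(L(-7, 8)) + I(-56)) = ((48 + 3*(-46)) + (840 - 1*1970))*(-51 - 56) = ((48 - 138) + (840 - 1970))*(-107) = (-90 - 1130)*(-107) = -1220*(-107) = 130540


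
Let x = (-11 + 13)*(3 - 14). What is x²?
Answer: 484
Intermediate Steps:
x = -22 (x = 2*(-11) = -22)
x² = (-22)² = 484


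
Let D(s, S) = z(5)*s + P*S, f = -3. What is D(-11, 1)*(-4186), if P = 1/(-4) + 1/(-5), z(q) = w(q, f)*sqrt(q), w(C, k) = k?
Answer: 18837/10 - 138138*sqrt(5) ≈ -3.0700e+5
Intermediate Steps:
z(q) = -3*sqrt(q)
P = -9/20 (P = 1*(-1/4) + 1*(-1/5) = -1/4 - 1/5 = -9/20 ≈ -0.45000)
D(s, S) = -9*S/20 - 3*s*sqrt(5) (D(s, S) = (-3*sqrt(5))*s - 9*S/20 = -3*s*sqrt(5) - 9*S/20 = -9*S/20 - 3*s*sqrt(5))
D(-11, 1)*(-4186) = (-9/20*1 - 3*(-11)*sqrt(5))*(-4186) = (-9/20 + 33*sqrt(5))*(-4186) = 18837/10 - 138138*sqrt(5)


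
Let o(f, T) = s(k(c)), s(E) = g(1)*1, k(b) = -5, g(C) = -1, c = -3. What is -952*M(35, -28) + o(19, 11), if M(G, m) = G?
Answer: -33321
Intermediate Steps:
s(E) = -1 (s(E) = -1*1 = -1)
o(f, T) = -1
-952*M(35, -28) + o(19, 11) = -952*35 - 1 = -33320 - 1 = -33321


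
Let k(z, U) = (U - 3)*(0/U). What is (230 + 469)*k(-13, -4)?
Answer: 0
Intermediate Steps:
k(z, U) = 0 (k(z, U) = (-3 + U)*0 = 0)
(230 + 469)*k(-13, -4) = (230 + 469)*0 = 699*0 = 0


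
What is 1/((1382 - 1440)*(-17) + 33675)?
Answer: 1/34661 ≈ 2.8851e-5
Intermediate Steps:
1/((1382 - 1440)*(-17) + 33675) = 1/(-58*(-17) + 33675) = 1/(986 + 33675) = 1/34661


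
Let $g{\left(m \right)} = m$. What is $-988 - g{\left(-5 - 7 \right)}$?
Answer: $-976$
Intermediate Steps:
$-988 - g{\left(-5 - 7 \right)} = -988 - \left(-5 - 7\right) = -988 - -12 = -988 + 12 = -976$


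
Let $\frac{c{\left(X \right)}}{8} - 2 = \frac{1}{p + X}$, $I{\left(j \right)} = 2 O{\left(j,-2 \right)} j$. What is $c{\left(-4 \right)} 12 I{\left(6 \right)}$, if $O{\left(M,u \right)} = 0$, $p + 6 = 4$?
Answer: $0$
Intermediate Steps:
$p = -2$ ($p = -6 + 4 = -2$)
$I{\left(j \right)} = 0$ ($I{\left(j \right)} = 2 \cdot 0 j = 0 j = 0$)
$c{\left(X \right)} = 16 + \frac{8}{-2 + X}$
$c{\left(-4 \right)} 12 I{\left(6 \right)} = \frac{8 \left(-3 + 2 \left(-4\right)\right)}{-2 - 4} \cdot 12 \cdot 0 = \frac{8 \left(-3 - 8\right)}{-6} \cdot 12 \cdot 0 = 8 \left(- \frac{1}{6}\right) \left(-11\right) 12 \cdot 0 = \frac{44}{3} \cdot 12 \cdot 0 = 176 \cdot 0 = 0$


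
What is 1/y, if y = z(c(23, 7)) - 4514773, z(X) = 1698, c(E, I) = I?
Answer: -1/4513075 ≈ -2.2158e-7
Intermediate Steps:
y = -4513075 (y = 1698 - 4514773 = -4513075)
1/y = 1/(-4513075) = -1/4513075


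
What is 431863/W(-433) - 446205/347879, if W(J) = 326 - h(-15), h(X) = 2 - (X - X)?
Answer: 150091498157/112712796 ≈ 1331.6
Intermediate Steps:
h(X) = 2 (h(X) = 2 - 1*0 = 2 + 0 = 2)
W(J) = 324 (W(J) = 326 - 1*2 = 326 - 2 = 324)
431863/W(-433) - 446205/347879 = 431863/324 - 446205/347879 = 150091498157/112712796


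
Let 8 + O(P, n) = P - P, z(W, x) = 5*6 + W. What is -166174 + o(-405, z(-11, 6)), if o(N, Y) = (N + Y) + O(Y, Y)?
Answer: -166568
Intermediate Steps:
z(W, x) = 30 + W
O(P, n) = -8 (O(P, n) = -8 + (P - P) = -8 + 0 = -8)
o(N, Y) = -8 + N + Y (o(N, Y) = (N + Y) - 8 = -8 + N + Y)
-166174 + o(-405, z(-11, 6)) = -166174 + (-8 - 405 + (30 - 11)) = -166174 + (-8 - 405 + 19) = -166174 - 394 = -166568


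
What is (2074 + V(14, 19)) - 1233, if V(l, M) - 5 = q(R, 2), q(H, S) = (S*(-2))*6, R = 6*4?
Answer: 822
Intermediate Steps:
R = 24
q(H, S) = -12*S (q(H, S) = -2*S*6 = -12*S)
V(l, M) = -19 (V(l, M) = 5 - 12*2 = 5 - 24 = -19)
(2074 + V(14, 19)) - 1233 = (2074 - 19) - 1233 = 2055 - 1233 = 822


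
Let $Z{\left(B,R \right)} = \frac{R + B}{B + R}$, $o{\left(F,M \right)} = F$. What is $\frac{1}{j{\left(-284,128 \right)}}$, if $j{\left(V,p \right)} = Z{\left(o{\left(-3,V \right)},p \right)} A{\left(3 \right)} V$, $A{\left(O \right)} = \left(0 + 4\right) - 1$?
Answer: $- \frac{1}{852} \approx -0.0011737$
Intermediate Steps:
$A{\left(O \right)} = 3$ ($A{\left(O \right)} = 4 - 1 = 3$)
$Z{\left(B,R \right)} = 1$ ($Z{\left(B,R \right)} = \frac{B + R}{B + R} = 1$)
$j{\left(V,p \right)} = 3 V$ ($j{\left(V,p \right)} = 1 \cdot 3 V = 3 V$)
$\frac{1}{j{\left(-284,128 \right)}} = \frac{1}{3 \left(-284\right)} = \frac{1}{-852} = - \frac{1}{852}$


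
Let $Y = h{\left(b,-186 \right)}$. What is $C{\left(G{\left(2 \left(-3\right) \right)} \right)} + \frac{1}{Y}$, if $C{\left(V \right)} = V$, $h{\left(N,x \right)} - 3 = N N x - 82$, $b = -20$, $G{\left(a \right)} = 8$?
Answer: $\frac{595831}{74479} \approx 8.0$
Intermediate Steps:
$h{\left(N,x \right)} = -79 + x N^{2}$ ($h{\left(N,x \right)} = 3 + \left(N N x - 82\right) = 3 + \left(N^{2} x - 82\right) = 3 + \left(x N^{2} - 82\right) = 3 + \left(-82 + x N^{2}\right) = -79 + x N^{2}$)
$Y = -74479$ ($Y = -79 - 186 \left(-20\right)^{2} = -79 - 74400 = -74479$)
$C{\left(G{\left(2 \left(-3\right) \right)} \right)} + \frac{1}{Y} = 8 + \frac{1}{-74479} = 8 - \frac{1}{74479} = \frac{595831}{74479}$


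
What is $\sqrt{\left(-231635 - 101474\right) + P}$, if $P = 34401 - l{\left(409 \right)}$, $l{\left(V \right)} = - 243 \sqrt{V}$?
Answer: $\sqrt{-298708 + 243 \sqrt{409}} \approx 542.03 i$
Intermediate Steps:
$P = 34401 + 243 \sqrt{409}$ ($P = 34401 - - 243 \sqrt{409} = 34401 + 243 \sqrt{409} \approx 39315.0$)
$\sqrt{\left(-231635 - 101474\right) + P} = \sqrt{\left(-231635 - 101474\right) + \left(34401 + 243 \sqrt{409}\right)} = \sqrt{-333109 + \left(34401 + 243 \sqrt{409}\right)} = \sqrt{-298708 + 243 \sqrt{409}}$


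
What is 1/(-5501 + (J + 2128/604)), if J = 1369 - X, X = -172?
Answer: -151/597428 ≈ -0.00025275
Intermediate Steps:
J = 1541 (J = 1369 - 1*(-172) = 1369 + 172 = 1541)
1/(-5501 + (J + 2128/604)) = 1/(-5501 + (1541 + 2128/604)) = 1/(-5501 + (1541 + 2128*(1/604))) = 1/(-5501 + (1541 + 532/151)) = 1/(-5501 + 233223/151) = 1/(-597428/151) = -151/597428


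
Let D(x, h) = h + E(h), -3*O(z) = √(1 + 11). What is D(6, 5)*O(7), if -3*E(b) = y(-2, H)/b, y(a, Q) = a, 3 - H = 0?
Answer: -154*√3/45 ≈ -5.9275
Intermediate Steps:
H = 3 (H = 3 - 1*0 = 3 + 0 = 3)
E(b) = 2/(3*b) (E(b) = -(-2)/(3*b) = 2/(3*b))
O(z) = -2*√3/3 (O(z) = -√(1 + 11)/3 = -2*√3/3)
D(x, h) = h + 2/(3*h)
D(6, 5)*O(7) = (5 + (⅔)/5)*(-2*√3/3) = (5 + (⅔)*(⅕))*(-2*√3/3) = (5 + 2/15)*(-2*√3/3) = 77*(-2*√3/3)/15 = -154*√3/45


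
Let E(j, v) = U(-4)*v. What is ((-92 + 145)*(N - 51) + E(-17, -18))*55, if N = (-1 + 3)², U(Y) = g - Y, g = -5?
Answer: -136015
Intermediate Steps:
U(Y) = -5 - Y
N = 4 (N = 2² = 4)
E(j, v) = -v (E(j, v) = (-5 - 1*(-4))*v = (-5 + 4)*v = -v)
((-92 + 145)*(N - 51) + E(-17, -18))*55 = ((-92 + 145)*(4 - 51) - 1*(-18))*55 = (53*(-47) + 18)*55 = (-2491 + 18)*55 = -2473*55 = -136015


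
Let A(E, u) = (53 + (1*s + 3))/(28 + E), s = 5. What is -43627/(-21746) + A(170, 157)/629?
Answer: 1358680085/677072583 ≈ 2.0067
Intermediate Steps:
A(E, u) = 61/(28 + E) (A(E, u) = (53 + (1*5 + 3))/(28 + E) = (53 + (5 + 3))/(28 + E) = (53 + 8)/(28 + E) = 61/(28 + E))
-43627/(-21746) + A(170, 157)/629 = -43627/(-21746) + (61/(28 + 170))/629 = -43627*(-1/21746) + (61/198)*(1/629) = 43627/21746 + (61*(1/198))*(1/629) = 43627/21746 + (61/198)*(1/629) = 43627/21746 + 61/124542 = 1358680085/677072583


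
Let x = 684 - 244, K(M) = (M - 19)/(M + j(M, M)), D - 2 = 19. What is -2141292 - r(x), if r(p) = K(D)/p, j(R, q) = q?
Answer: -19785538081/9240 ≈ -2.1413e+6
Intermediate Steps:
D = 21 (D = 2 + 19 = 21)
K(M) = (-19 + M)/(2*M) (K(M) = (M - 19)/(M + M) = (-19 + M)/((2*M)) = (-19 + M)*(1/(2*M)) = (-19 + M)/(2*M))
x = 440
r(p) = 1/(21*p) (r(p) = ((1/2)*(-19 + 21)/21)/p = ((1/2)*(1/21)*2)/p = 1/(21*p))
-2141292 - r(x) = -2141292 - 1/(21*440) = -2141292 - 1*1/9240 = -2141292 - 1/9240 = -19785538081/9240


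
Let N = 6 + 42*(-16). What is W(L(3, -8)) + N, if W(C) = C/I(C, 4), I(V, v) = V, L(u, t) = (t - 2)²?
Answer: -665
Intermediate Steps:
L(u, t) = (-2 + t)²
W(C) = 1 (W(C) = C/C = 1)
N = -666 (N = 6 - 672 = -666)
W(L(3, -8)) + N = 1 - 666 = -665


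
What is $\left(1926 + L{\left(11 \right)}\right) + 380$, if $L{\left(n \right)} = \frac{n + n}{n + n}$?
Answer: $2307$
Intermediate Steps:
$L{\left(n \right)} = 1$ ($L{\left(n \right)} = \frac{2 n}{2 n} = 2 n \frac{1}{2 n} = 1$)
$\left(1926 + L{\left(11 \right)}\right) + 380 = \left(1926 + 1\right) + 380 = 1927 + 380 = 2307$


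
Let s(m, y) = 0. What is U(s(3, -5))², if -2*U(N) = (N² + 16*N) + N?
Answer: 0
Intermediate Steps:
U(N) = -17*N/2 - N²/2 (U(N) = -((N² + 16*N) + N)/2 = -(N² + 17*N)/2 = -17*N/2 - N²/2)
U(s(3, -5))² = (-½*0*(17 + 0))² = (-½*0*17)² = 0² = 0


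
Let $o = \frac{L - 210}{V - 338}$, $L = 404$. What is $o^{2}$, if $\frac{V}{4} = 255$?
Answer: $\frac{9409}{116281} \approx 0.080916$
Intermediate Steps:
$V = 1020$ ($V = 4 \cdot 255 = 1020$)
$o = \frac{97}{341}$ ($o = \frac{404 - 210}{1020 - 338} = \frac{194}{682} = 194 \cdot \frac{1}{682} = \frac{97}{341} \approx 0.28446$)
$o^{2} = \left(\frac{97}{341}\right)^{2} = \frac{9409}{116281}$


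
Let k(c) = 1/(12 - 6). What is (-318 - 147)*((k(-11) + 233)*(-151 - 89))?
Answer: 26021400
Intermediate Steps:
k(c) = ⅙ (k(c) = 1/6 = ⅙)
(-318 - 147)*((k(-11) + 233)*(-151 - 89)) = (-318 - 147)*((⅙ + 233)*(-151 - 89)) = -216845*(-240)/2 = -465*(-55960) = 26021400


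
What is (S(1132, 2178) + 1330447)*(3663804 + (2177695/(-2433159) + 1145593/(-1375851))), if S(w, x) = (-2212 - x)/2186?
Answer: 5945244934091078049353589568/1219665672645579 ≈ 4.8745e+12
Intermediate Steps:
S(w, x) = -1106/1093 - x/2186 (S(w, x) = (-2212 - x)*(1/2186) = -1106/1093 - x/2186)
(S(1132, 2178) + 1330447)*(3663804 + (2177695/(-2433159) + 1145593/(-1375851))) = ((-1106/1093 - 1/2186*2178) + 1330447)*(3663804 + (2177695/(-2433159) + 1145593/(-1375851))) = ((-1106/1093 - 1089/1093) + 1330447)*(3663804 + (2177695*(-1/2433159) + 1145593*(-1/1375851))) = (-2195/1093 + 1330447)*(3663804 + (-2177695/2433159 - 1145593/1375851)) = 1454176376*(3663804 - 1927864587244/1115888081103)/1093 = (1454176376/1093)*(4088393287232908568/1115888081103) = 5945244934091078049353589568/1219665672645579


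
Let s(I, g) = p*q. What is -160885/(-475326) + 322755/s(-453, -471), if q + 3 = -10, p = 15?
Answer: -10225498037/6179238 ≈ -1654.8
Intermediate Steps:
q = -13 (q = -3 - 10 = -13)
s(I, g) = -195 (s(I, g) = 15*(-13) = -195)
-160885/(-475326) + 322755/s(-453, -471) = -160885/(-475326) + 322755/(-195) = -160885*(-1/475326) + 322755*(-1/195) = 160885/475326 - 21517/13 = -10225498037/6179238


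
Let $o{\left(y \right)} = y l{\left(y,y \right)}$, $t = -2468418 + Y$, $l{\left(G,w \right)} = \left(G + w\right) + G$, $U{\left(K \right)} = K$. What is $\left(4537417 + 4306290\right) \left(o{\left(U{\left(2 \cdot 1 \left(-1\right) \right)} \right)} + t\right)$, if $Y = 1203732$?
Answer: $-11184406306518$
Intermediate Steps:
$l{\left(G,w \right)} = w + 2 G$
$t = -1264686$ ($t = -2468418 + 1203732 = -1264686$)
$o{\left(y \right)} = 3 y^{2}$ ($o{\left(y \right)} = y \left(y + 2 y\right) = y 3 y = 3 y^{2}$)
$\left(4537417 + 4306290\right) \left(o{\left(U{\left(2 \cdot 1 \left(-1\right) \right)} \right)} + t\right) = \left(4537417 + 4306290\right) \left(3 \left(2 \cdot 1 \left(-1\right)\right)^{2} - 1264686\right) = 8843707 \left(3 \left(2 \left(-1\right)\right)^{2} - 1264686\right) = 8843707 \left(3 \left(-2\right)^{2} - 1264686\right) = 8843707 \left(3 \cdot 4 - 1264686\right) = 8843707 \left(12 - 1264686\right) = 8843707 \left(-1264674\right) = -11184406306518$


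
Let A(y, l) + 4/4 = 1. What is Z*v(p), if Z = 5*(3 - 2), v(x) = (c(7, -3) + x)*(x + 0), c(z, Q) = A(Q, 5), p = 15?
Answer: 1125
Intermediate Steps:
A(y, l) = 0 (A(y, l) = -1 + 1 = 0)
c(z, Q) = 0
v(x) = x² (v(x) = (0 + x)*(x + 0) = x*x = x²)
Z = 5 (Z = 5*1 = 5)
Z*v(p) = 5*15² = 5*225 = 1125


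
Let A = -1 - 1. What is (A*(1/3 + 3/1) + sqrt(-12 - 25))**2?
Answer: 67/9 - 40*I*sqrt(37)/3 ≈ 7.4444 - 81.104*I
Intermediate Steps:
A = -2
(A*(1/3 + 3/1) + sqrt(-12 - 25))**2 = (-2*(1/3 + 3/1) + sqrt(-12 - 25))**2 = (-2*(1*(1/3) + 3*1) + sqrt(-37))**2 = (-2*(1/3 + 3) + I*sqrt(37))**2 = (-2*10/3 + I*sqrt(37))**2 = (-20/3 + I*sqrt(37))**2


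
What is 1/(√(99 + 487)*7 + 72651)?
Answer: 72651/5278139087 - 7*√586/5278139087 ≈ 1.3732e-5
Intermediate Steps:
1/(√(99 + 487)*7 + 72651) = 1/(√586*7 + 72651) = 1/(7*√586 + 72651) = 1/(72651 + 7*√586)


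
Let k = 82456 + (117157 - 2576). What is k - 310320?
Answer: -113283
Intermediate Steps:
k = 197037 (k = 82456 + 114581 = 197037)
k - 310320 = 197037 - 310320 = -113283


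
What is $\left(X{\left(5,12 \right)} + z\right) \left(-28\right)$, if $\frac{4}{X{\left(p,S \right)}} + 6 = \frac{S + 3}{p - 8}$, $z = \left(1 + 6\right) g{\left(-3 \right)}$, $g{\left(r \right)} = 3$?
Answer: $- \frac{6356}{11} \approx -577.82$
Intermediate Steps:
$z = 21$ ($z = \left(1 + 6\right) 3 = 7 \cdot 3 = 21$)
$X{\left(p,S \right)} = \frac{4}{-6 + \frac{3 + S}{-8 + p}}$ ($X{\left(p,S \right)} = \frac{4}{-6 + \frac{S + 3}{p - 8}} = \frac{4}{-6 + \frac{3 + S}{-8 + p}}$)
$\left(X{\left(5,12 \right)} + z\right) \left(-28\right) = \left(\frac{4 \left(-8 + 5\right)}{51 + 12 - 30} + 21\right) \left(-28\right) = \left(4 \frac{1}{51 + 12 - 30} \left(-3\right) + 21\right) \left(-28\right) = \left(4 \cdot \frac{1}{33} \left(-3\right) + 21\right) \left(-28\right) = \left(- \frac{4}{11} + 21\right) \left(-28\right) = \frac{227}{11} \left(-28\right) = - \frac{6356}{11}$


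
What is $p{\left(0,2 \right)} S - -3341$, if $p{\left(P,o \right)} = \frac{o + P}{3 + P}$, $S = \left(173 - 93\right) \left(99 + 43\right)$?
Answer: $\frac{32743}{3} \approx 10914.0$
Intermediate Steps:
$S = 11360$ ($S = 80 \cdot 142 = 11360$)
$p{\left(P,o \right)} = \frac{P + o}{3 + P}$
$p{\left(0,2 \right)} S - -3341 = \frac{0 + 2}{3 + 0} \cdot 11360 - -3341 = \frac{1}{3} \cdot 2 \cdot 11360 + 3341 = \frac{2}{3} \cdot 11360 + 3341 = \frac{22720}{3} + 3341 = \frac{32743}{3}$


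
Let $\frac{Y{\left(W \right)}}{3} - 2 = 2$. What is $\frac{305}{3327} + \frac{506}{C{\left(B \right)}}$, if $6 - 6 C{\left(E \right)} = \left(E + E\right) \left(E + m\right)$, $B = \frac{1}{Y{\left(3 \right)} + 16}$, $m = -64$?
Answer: $\frac{1320255413}{4594587} \approx 287.35$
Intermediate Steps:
$Y{\left(W \right)} = 12$ ($Y{\left(W \right)} = 6 + 3 \cdot 2 = 6 + 6 = 12$)
$B = \frac{1}{28}$ ($B = \frac{1}{12 + 16} = \frac{1}{28} \approx 0.035714$)
$C{\left(E \right)} = 1 - \frac{E \left(-64 + E\right)}{3}$ ($C{\left(E \right)} = 1 - \frac{\left(E + E\right) \left(E - 64\right)}{6} = 1 - \frac{2 E \left(-64 + E\right)}{6} = 1 - \frac{E \left(-64 + E\right)}{3}$)
$\frac{305}{3327} + \frac{506}{C{\left(B \right)}} = \frac{305}{3327} + \frac{506}{1 - \frac{1}{3 \cdot 784} + \frac{64}{3} \cdot \frac{1}{28}} = 305 \cdot \frac{1}{3327} + \frac{506}{1 - \frac{1}{2352} + \frac{16}{21}} = \frac{305}{3327} + \frac{506}{1 - \frac{1}{2352} + \frac{16}{21}} = \frac{305}{3327} + \frac{506}{\frac{1381}{784}} = \frac{305}{3327} + 506 \cdot \frac{784}{1381} = \frac{305}{3327} + \frac{396704}{1381} = \frac{1320255413}{4594587}$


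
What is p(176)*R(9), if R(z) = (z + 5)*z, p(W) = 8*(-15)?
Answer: -15120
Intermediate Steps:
p(W) = -120
R(z) = z*(5 + z) (R(z) = (5 + z)*z = z*(5 + z))
p(176)*R(9) = -1080*(5 + 9) = -1080*14 = -120*126 = -15120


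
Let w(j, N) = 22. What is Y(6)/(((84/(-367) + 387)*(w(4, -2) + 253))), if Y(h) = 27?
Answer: 3303/13011625 ≈ 0.00025385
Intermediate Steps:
Y(6)/(((84/(-367) + 387)*(w(4, -2) + 253))) = 27/(((84/(-367) + 387)*(22 + 253))) = 27/(((84*(-1/367) + 387)*275)) = 27/(((-84/367 + 387)*275)) = 27/(((141945/367)*275)) = 27/(39034875/367) = 27*(367/39034875) = 3303/13011625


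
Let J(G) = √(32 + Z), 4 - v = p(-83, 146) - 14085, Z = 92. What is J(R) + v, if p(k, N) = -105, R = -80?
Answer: 14194 + 2*√31 ≈ 14205.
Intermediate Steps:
v = 14194 (v = 4 - (-105 - 14085) = 4 - 1*(-14190) = 4 + 14190 = 14194)
J(G) = 2*√31 (J(G) = √(32 + 92) = √124 = 2*√31)
J(R) + v = 2*√31 + 14194 = 14194 + 2*√31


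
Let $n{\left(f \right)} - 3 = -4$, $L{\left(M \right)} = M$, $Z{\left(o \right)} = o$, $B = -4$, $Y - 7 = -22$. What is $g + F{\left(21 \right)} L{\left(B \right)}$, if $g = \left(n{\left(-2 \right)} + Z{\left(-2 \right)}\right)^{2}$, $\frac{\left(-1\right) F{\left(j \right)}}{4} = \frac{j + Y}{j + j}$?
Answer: $\frac{79}{7} \approx 11.286$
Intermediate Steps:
$Y = -15$ ($Y = 7 - 22 = -15$)
$n{\left(f \right)} = -1$ ($n{\left(f \right)} = 3 - 4 = -1$)
$F{\left(j \right)} = - \frac{2 \left(-15 + j\right)}{j}$ ($F{\left(j \right)} = - 4 \frac{j - 15}{j + j} = - 4 \frac{-15 + j}{2 j} = - \frac{2 \left(-15 + j\right)}{j}$)
$g = 9$ ($g = \left(-1 - 2\right)^{2} = \left(-3\right)^{2} = 9$)
$g + F{\left(21 \right)} L{\left(B \right)} = 9 + \left(-2 + \frac{30}{21}\right) \left(-4\right) = 9 + \left(-2 + 30 \cdot \frac{1}{21}\right) \left(-4\right) = 9 + \left(-2 + \frac{10}{7}\right) \left(-4\right) = 9 - - \frac{16}{7} = 9 + \frac{16}{7} = \frac{79}{7}$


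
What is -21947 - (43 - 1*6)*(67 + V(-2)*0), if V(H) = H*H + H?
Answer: -24426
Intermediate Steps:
V(H) = H + H² (V(H) = H² + H = H + H²)
-21947 - (43 - 1*6)*(67 + V(-2)*0) = -21947 - (43 - 1*6)*(67 - 2*(1 - 2)*0) = -21947 - (43 - 6)*(67 - 2*(-1)*0) = -21947 - 37*(67 + 2*0) = -21947 - 37*(67 + 0) = -21947 - 37*67 = -21947 - 1*2479 = -21947 - 2479 = -24426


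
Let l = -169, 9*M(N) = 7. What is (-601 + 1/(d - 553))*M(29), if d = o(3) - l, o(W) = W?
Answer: -1602874/3429 ≈ -467.45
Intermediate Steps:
M(N) = 7/9 (M(N) = (⅑)*7 = 7/9)
d = 172 (d = 3 - 1*(-169) = 3 + 169 = 172)
(-601 + 1/(d - 553))*M(29) = (-601 + 1/(172 - 553))*(7/9) = (-601 + 1/(-381))*(7/9) = (-601 - 1/381)*(7/9) = -228982/381*7/9 = -1602874/3429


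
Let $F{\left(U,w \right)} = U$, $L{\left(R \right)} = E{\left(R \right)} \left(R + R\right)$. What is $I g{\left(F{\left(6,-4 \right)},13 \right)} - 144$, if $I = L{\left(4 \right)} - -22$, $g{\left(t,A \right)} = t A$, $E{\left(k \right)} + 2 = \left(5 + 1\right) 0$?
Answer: $324$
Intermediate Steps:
$E{\left(k \right)} = -2$ ($E{\left(k \right)} = -2 + \left(5 + 1\right) 0 = -2 + 6 \cdot 0 = -2 + 0 = -2$)
$L{\left(R \right)} = - 4 R$ ($L{\left(R \right)} = - 2 \left(R + R\right) = - 2 \cdot 2 R = - 4 R$)
$g{\left(t,A \right)} = A t$
$I = 6$ ($I = \left(-4\right) 4 - -22 = -16 + 22 = 6$)
$I g{\left(F{\left(6,-4 \right)},13 \right)} - 144 = 6 \cdot 13 \cdot 6 - 144 = 6 \cdot 78 - 144 = 468 - 144 = 324$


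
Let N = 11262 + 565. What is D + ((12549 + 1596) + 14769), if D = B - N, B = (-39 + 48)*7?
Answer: 17150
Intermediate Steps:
N = 11827
B = 63 (B = 9*7 = 63)
D = -11764 (D = 63 - 1*11827 = 63 - 11827 = -11764)
D + ((12549 + 1596) + 14769) = -11764 + ((12549 + 1596) + 14769) = -11764 + (14145 + 14769) = -11764 + 28914 = 17150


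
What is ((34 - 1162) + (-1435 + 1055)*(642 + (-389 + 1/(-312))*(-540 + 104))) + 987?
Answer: -2523071929/39 ≈ -6.4694e+7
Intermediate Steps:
((34 - 1162) + (-1435 + 1055)*(642 + (-389 + 1/(-312))*(-540 + 104))) + 987 = (-1128 - 380*(642 + (-389 - 1/312)*(-436))) + 987 = (-1128 - 380*(642 - 121369/312*(-436))) + 987 = (-1128 - 380*(642 + 13229221/78)) + 987 = (-1128 - 380*13279297/78) + 987 = (-1128 - 2523066430/39) + 987 = -2523110422/39 + 987 = -2523071929/39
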